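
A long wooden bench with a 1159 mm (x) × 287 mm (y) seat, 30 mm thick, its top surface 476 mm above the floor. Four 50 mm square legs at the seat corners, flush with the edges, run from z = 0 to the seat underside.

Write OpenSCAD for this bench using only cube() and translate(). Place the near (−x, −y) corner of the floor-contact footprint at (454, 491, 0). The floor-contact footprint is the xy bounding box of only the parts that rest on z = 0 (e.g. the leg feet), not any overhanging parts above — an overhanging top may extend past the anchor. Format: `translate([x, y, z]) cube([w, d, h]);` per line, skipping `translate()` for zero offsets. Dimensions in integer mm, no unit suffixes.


translate([454, 491, 446]) cube([1159, 287, 30]);
translate([454, 491, 0]) cube([50, 50, 446]);
translate([454, 728, 0]) cube([50, 50, 446]);
translate([1563, 491, 0]) cube([50, 50, 446]);
translate([1563, 728, 0]) cube([50, 50, 446]);


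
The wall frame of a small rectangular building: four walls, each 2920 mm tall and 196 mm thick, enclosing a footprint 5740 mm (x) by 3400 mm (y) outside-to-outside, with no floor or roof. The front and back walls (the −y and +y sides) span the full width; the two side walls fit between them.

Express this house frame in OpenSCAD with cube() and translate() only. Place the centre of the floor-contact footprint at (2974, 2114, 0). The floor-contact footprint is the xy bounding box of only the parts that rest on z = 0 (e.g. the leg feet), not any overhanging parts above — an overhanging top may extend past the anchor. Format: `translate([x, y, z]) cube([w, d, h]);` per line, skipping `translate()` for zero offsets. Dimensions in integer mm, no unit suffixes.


translate([104, 414, 0]) cube([5740, 196, 2920]);
translate([104, 3618, 0]) cube([5740, 196, 2920]);
translate([104, 610, 0]) cube([196, 3008, 2920]);
translate([5648, 610, 0]) cube([196, 3008, 2920]);


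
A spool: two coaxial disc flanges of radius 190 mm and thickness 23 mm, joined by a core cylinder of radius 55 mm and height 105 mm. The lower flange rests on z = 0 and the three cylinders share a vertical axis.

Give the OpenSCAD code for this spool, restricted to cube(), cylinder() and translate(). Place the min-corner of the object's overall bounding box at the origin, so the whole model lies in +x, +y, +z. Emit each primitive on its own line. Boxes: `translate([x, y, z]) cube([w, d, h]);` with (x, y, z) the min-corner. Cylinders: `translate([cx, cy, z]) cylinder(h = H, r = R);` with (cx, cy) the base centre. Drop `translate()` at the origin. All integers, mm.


translate([190, 190, 0]) cylinder(h = 23, r = 190);
translate([190, 190, 23]) cylinder(h = 105, r = 55);
translate([190, 190, 128]) cylinder(h = 23, r = 190);


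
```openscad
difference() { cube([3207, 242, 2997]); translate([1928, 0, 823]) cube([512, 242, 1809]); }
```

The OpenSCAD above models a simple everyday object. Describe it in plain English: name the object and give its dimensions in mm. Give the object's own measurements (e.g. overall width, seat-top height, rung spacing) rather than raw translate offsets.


A wall 3207 mm long (x), 242 mm thick (y), 2997 mm tall, with a rectangular window opening cut through it. The opening is 512 mm wide and 1809 mm tall; its sill is at z = 823 mm and its near (−x) edge is 1928 mm from the wall's −x end. The opening passes through the full wall thickness.


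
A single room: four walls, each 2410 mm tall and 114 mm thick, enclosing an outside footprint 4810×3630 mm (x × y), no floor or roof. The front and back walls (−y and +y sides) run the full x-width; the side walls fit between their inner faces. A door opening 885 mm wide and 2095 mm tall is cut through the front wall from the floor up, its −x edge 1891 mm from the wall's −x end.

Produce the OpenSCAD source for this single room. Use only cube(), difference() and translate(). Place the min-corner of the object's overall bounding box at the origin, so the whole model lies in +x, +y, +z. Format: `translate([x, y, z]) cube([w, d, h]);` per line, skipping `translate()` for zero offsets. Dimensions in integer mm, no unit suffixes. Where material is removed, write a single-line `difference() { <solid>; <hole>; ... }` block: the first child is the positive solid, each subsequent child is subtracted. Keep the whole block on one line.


difference() { cube([4810, 114, 2410]); translate([1891, 0, 0]) cube([885, 114, 2095]); }
translate([0, 3516, 0]) cube([4810, 114, 2410]);
translate([0, 114, 0]) cube([114, 3402, 2410]);
translate([4696, 114, 0]) cube([114, 3402, 2410]);


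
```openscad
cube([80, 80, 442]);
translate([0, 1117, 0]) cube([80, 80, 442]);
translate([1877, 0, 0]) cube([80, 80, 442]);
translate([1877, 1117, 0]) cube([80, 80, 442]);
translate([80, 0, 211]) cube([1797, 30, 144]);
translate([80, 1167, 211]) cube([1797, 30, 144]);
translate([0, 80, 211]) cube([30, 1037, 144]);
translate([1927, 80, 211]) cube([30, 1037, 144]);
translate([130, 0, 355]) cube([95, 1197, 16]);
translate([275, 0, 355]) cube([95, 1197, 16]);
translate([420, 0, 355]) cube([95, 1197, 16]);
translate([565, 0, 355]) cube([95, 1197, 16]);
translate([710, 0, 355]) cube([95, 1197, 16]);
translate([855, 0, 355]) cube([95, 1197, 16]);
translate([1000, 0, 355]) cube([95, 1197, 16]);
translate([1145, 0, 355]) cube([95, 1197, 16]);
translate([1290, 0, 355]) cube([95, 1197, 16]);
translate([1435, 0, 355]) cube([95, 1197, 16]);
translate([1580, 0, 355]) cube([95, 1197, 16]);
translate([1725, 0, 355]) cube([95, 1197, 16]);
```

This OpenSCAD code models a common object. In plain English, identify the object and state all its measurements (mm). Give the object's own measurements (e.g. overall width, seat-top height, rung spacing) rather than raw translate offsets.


A bed frame 1957 mm long (x) by 1197 mm wide (y). Four 80×80 mm corner posts, 442 mm tall, at the corners of the footprint. Four rails of 30 mm thickness and 144 mm height run between adjacent posts with their undersides at z = 211 mm, their outer faces flush with the outside of the frame (the two x-running rails run between the posts' inner faces; the two y-running rails run between the posts' inner faces). 12 slats, each 95 mm wide (x) and 16 mm thick, lie across the top of the two x-running rails, running the full 1197 mm width of the frame in y; along x they sit between the end posts with a 50 mm gap after the −x posts and between neighbouring slats, leaving 57 mm before the +x posts.


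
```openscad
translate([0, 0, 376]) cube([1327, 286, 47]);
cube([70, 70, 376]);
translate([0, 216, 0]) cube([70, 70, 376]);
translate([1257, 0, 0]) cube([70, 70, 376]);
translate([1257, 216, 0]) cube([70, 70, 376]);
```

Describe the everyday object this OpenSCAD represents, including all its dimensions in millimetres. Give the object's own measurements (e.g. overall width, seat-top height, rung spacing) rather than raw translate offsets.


A bench: a 1327×286 mm seat slab, 47 mm thick, top at z = 423 mm, on four 70×70 mm square legs flush with the seat corners and standing on z = 0.


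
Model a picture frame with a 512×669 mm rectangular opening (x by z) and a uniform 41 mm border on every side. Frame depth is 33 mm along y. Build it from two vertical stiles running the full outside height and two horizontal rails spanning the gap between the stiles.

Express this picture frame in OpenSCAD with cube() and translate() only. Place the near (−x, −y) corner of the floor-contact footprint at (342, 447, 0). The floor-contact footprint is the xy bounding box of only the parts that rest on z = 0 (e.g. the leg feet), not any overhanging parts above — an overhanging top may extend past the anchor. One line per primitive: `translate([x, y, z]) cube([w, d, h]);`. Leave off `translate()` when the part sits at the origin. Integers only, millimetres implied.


translate([342, 447, 0]) cube([41, 33, 751]);
translate([895, 447, 0]) cube([41, 33, 751]);
translate([383, 447, 0]) cube([512, 33, 41]);
translate([383, 447, 710]) cube([512, 33, 41]);


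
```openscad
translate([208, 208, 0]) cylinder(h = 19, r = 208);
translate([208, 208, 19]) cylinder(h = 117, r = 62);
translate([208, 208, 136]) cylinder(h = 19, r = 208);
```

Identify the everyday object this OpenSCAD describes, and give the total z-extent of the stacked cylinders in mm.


A spool. The overall height is 155 mm.

Three coaxial cylinders, large–small–large — a spool. Two 19 mm flanges and a 117 mm core give 19 + 117 + 19 = 155 mm.


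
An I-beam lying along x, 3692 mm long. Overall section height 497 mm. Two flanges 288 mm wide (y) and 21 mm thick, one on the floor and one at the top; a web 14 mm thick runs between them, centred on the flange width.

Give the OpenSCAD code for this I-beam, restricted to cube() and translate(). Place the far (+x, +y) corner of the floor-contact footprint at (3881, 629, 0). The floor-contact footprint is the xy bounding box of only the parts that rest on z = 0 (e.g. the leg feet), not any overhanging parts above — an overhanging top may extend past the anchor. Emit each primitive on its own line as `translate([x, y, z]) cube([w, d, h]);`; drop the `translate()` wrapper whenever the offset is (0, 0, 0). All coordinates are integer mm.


translate([189, 341, 0]) cube([3692, 288, 21]);
translate([189, 478, 21]) cube([3692, 14, 455]);
translate([189, 341, 476]) cube([3692, 288, 21]);


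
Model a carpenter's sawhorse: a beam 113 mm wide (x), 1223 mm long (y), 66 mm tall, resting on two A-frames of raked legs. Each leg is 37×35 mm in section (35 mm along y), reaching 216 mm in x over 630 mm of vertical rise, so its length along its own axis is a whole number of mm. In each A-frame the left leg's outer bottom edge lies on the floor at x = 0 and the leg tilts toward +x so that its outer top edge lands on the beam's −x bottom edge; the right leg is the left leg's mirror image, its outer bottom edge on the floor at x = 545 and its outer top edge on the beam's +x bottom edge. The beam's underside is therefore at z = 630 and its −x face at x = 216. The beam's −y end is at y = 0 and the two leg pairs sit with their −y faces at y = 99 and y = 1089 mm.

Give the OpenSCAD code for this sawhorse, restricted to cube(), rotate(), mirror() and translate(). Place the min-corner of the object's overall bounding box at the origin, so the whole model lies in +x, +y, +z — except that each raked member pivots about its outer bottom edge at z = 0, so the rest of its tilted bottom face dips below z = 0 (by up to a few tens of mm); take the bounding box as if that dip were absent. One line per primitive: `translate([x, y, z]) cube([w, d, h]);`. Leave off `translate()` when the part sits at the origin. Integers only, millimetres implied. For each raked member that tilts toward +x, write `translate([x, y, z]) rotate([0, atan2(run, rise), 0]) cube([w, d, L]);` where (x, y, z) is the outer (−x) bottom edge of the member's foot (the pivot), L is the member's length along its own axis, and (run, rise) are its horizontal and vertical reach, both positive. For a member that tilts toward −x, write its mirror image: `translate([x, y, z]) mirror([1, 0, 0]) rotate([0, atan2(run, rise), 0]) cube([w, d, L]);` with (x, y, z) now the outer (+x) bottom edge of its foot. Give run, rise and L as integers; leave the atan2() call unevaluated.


translate([216, 0, 630]) cube([113, 1223, 66]);
translate([0, 99, 0]) rotate([0, atan2(216, 630), 0]) cube([37, 35, 666]);
translate([545, 99, 0]) mirror([1, 0, 0]) rotate([0, atan2(216, 630), 0]) cube([37, 35, 666]);
translate([0, 1089, 0]) rotate([0, atan2(216, 630), 0]) cube([37, 35, 666]);
translate([545, 1089, 0]) mirror([1, 0, 0]) rotate([0, atan2(216, 630), 0]) cube([37, 35, 666]);


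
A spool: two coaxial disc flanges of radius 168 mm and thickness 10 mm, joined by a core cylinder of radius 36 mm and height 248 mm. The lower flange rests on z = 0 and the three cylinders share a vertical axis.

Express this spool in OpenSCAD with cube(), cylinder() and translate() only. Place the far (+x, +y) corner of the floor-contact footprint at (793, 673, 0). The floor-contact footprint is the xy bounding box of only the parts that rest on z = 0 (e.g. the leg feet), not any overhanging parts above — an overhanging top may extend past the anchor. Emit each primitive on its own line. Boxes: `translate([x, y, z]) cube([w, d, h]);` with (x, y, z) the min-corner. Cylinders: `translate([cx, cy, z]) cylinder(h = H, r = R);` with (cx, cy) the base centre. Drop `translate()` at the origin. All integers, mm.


translate([625, 505, 0]) cylinder(h = 10, r = 168);
translate([625, 505, 10]) cylinder(h = 248, r = 36);
translate([625, 505, 258]) cylinder(h = 10, r = 168);


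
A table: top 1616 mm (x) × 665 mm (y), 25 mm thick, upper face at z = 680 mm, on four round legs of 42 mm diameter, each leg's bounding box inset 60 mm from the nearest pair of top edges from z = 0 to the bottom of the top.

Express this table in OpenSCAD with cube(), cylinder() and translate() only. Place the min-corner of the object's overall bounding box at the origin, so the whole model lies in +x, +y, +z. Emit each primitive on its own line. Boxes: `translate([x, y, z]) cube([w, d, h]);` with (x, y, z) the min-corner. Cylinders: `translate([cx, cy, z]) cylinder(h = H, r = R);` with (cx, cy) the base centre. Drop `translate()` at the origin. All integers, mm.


// leg_h = 680 - 25 = 655
translate([0, 0, 655]) cube([1616, 665, 25]);
translate([81, 81, 0]) cylinder(h = 655, r = 21);
translate([1535, 81, 0]) cylinder(h = 655, r = 21);
translate([81, 584, 0]) cylinder(h = 655, r = 21);
translate([1535, 584, 0]) cylinder(h = 655, r = 21);


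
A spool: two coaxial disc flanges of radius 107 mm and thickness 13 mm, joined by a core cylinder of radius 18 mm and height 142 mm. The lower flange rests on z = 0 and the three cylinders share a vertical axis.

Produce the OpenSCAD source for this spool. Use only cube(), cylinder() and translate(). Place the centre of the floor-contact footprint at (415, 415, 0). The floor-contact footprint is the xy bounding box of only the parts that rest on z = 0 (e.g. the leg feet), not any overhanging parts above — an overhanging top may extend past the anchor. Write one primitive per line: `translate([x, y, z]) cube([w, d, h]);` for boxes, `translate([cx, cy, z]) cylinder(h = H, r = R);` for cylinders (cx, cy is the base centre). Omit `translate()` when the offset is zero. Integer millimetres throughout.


translate([415, 415, 0]) cylinder(h = 13, r = 107);
translate([415, 415, 13]) cylinder(h = 142, r = 18);
translate([415, 415, 155]) cylinder(h = 13, r = 107);


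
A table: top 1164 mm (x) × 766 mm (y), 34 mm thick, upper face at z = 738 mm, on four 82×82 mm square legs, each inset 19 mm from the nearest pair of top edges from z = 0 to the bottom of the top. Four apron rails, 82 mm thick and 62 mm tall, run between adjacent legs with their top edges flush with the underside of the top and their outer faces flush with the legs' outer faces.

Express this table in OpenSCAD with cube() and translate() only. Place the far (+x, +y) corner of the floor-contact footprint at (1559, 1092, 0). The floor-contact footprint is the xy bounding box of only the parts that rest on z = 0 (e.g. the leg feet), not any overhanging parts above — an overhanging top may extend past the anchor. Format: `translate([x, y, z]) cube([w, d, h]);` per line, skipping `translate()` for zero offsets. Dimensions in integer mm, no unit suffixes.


// leg_h = 738 - 34 = 704
// apron z = 704 - 62 = 642
translate([414, 345, 704]) cube([1164, 766, 34]);
translate([433, 364, 0]) cube([82, 82, 704]);
translate([1477, 364, 0]) cube([82, 82, 704]);
translate([433, 1010, 0]) cube([82, 82, 704]);
translate([1477, 1010, 0]) cube([82, 82, 704]);
translate([515, 364, 642]) cube([962, 82, 62]);
translate([515, 1010, 642]) cube([962, 82, 62]);
translate([433, 446, 642]) cube([82, 564, 62]);
translate([1477, 446, 642]) cube([82, 564, 62]);


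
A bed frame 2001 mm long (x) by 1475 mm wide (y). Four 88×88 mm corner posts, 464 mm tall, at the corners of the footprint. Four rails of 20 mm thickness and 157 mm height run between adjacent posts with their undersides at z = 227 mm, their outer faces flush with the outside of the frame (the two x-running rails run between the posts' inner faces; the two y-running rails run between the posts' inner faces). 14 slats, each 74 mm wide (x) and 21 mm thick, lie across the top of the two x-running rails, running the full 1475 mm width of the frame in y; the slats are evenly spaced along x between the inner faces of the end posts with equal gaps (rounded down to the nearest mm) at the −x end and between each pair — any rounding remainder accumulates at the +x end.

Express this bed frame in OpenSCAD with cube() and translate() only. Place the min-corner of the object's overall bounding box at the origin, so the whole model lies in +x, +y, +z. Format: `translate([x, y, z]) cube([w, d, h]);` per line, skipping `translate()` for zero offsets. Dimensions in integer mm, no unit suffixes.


cube([88, 88, 464]);
translate([0, 1387, 0]) cube([88, 88, 464]);
translate([1913, 0, 0]) cube([88, 88, 464]);
translate([1913, 1387, 0]) cube([88, 88, 464]);
translate([88, 0, 227]) cube([1825, 20, 157]);
translate([88, 1455, 227]) cube([1825, 20, 157]);
translate([0, 88, 227]) cube([20, 1299, 157]);
translate([1981, 88, 227]) cube([20, 1299, 157]);
translate([140, 0, 384]) cube([74, 1475, 21]);
translate([266, 0, 384]) cube([74, 1475, 21]);
translate([392, 0, 384]) cube([74, 1475, 21]);
translate([518, 0, 384]) cube([74, 1475, 21]);
translate([644, 0, 384]) cube([74, 1475, 21]);
translate([770, 0, 384]) cube([74, 1475, 21]);
translate([896, 0, 384]) cube([74, 1475, 21]);
translate([1022, 0, 384]) cube([74, 1475, 21]);
translate([1148, 0, 384]) cube([74, 1475, 21]);
translate([1274, 0, 384]) cube([74, 1475, 21]);
translate([1400, 0, 384]) cube([74, 1475, 21]);
translate([1526, 0, 384]) cube([74, 1475, 21]);
translate([1652, 0, 384]) cube([74, 1475, 21]);
translate([1778, 0, 384]) cube([74, 1475, 21]);


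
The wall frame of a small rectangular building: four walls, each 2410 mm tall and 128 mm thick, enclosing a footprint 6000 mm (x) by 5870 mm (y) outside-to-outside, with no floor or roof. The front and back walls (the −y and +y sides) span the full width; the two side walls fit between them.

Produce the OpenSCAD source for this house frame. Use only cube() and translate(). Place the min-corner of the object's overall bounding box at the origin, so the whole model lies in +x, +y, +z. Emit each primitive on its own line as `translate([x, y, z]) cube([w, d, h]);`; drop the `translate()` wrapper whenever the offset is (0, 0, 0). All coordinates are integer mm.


cube([6000, 128, 2410]);
translate([0, 5742, 0]) cube([6000, 128, 2410]);
translate([0, 128, 0]) cube([128, 5614, 2410]);
translate([5872, 128, 0]) cube([128, 5614, 2410]);


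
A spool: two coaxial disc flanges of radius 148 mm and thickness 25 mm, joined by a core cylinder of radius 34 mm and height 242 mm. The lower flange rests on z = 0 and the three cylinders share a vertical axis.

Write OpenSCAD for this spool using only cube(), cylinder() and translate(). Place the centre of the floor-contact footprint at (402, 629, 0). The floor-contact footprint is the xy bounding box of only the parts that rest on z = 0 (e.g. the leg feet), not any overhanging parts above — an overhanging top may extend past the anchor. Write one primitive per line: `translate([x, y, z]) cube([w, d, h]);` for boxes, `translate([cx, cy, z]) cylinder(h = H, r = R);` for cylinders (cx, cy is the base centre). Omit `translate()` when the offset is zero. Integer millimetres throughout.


translate([402, 629, 0]) cylinder(h = 25, r = 148);
translate([402, 629, 25]) cylinder(h = 242, r = 34);
translate([402, 629, 267]) cylinder(h = 25, r = 148);


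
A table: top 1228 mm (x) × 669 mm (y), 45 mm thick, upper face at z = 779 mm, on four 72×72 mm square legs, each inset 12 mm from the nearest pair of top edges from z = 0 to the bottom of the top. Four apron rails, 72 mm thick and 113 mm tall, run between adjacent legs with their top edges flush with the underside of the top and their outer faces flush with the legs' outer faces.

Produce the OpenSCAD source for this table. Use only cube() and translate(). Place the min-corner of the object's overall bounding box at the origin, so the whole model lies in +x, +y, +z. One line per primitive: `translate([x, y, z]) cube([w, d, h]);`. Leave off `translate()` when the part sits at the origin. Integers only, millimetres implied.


translate([0, 0, 734]) cube([1228, 669, 45]);
translate([12, 12, 0]) cube([72, 72, 734]);
translate([1144, 12, 0]) cube([72, 72, 734]);
translate([12, 585, 0]) cube([72, 72, 734]);
translate([1144, 585, 0]) cube([72, 72, 734]);
translate([84, 12, 621]) cube([1060, 72, 113]);
translate([84, 585, 621]) cube([1060, 72, 113]);
translate([12, 84, 621]) cube([72, 501, 113]);
translate([1144, 84, 621]) cube([72, 501, 113]);


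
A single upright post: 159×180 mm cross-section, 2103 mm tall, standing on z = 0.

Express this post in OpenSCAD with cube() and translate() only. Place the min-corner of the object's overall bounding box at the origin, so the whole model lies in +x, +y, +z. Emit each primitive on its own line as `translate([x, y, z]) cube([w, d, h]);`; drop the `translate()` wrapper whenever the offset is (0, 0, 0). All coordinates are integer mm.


cube([159, 180, 2103]);


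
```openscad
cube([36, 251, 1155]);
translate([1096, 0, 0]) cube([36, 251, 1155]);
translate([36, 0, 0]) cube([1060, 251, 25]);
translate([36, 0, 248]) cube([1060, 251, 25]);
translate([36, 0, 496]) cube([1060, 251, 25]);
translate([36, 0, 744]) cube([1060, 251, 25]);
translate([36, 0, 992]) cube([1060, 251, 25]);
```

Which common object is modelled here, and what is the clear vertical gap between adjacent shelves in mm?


A bookshelf. The clear shelf gap is 223 mm.

Two tall side panels with 5 horizontal boards between them — a bookshelf. The first two shelf undersides are at z = 0 and z = 248; with shelf thickness 25, the clear gap is 248 − 0 − 25 = 223 mm.


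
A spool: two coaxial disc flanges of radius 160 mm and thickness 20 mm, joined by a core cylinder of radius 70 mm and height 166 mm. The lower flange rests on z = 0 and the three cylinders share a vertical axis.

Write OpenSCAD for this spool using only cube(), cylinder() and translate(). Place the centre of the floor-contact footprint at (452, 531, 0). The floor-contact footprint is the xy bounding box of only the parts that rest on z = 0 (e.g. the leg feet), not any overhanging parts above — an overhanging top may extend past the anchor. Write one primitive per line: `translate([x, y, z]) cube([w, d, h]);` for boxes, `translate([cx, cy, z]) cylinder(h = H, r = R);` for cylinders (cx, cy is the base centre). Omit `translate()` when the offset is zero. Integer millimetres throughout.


translate([452, 531, 0]) cylinder(h = 20, r = 160);
translate([452, 531, 20]) cylinder(h = 166, r = 70);
translate([452, 531, 186]) cylinder(h = 20, r = 160);


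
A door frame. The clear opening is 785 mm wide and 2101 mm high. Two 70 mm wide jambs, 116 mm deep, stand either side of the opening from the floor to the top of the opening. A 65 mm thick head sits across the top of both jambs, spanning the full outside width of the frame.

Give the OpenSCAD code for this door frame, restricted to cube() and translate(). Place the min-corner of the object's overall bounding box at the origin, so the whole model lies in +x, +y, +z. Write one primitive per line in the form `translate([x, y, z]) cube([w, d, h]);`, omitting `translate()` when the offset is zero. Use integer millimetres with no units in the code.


cube([70, 116, 2101]);
translate([855, 0, 0]) cube([70, 116, 2101]);
translate([0, 0, 2101]) cube([925, 116, 65]);


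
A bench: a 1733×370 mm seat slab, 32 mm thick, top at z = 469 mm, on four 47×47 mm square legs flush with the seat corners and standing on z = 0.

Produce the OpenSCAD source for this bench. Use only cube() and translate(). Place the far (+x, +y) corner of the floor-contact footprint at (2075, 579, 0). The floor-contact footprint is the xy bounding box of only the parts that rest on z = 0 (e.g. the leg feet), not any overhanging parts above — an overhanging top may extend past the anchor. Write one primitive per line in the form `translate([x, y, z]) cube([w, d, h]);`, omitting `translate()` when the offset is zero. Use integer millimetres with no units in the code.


// leg_h = 469 − 32 = 437
translate([342, 209, 437]) cube([1733, 370, 32]);
translate([342, 209, 0]) cube([47, 47, 437]);
translate([342, 532, 0]) cube([47, 47, 437]);
translate([2028, 209, 0]) cube([47, 47, 437]);
translate([2028, 532, 0]) cube([47, 47, 437]);


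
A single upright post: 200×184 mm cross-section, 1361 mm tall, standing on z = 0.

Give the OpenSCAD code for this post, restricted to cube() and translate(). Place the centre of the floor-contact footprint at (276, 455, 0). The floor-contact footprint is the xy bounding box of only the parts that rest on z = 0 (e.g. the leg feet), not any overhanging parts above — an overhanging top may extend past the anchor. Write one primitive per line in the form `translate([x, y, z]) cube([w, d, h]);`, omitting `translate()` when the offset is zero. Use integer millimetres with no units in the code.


translate([176, 363, 0]) cube([200, 184, 1361]);


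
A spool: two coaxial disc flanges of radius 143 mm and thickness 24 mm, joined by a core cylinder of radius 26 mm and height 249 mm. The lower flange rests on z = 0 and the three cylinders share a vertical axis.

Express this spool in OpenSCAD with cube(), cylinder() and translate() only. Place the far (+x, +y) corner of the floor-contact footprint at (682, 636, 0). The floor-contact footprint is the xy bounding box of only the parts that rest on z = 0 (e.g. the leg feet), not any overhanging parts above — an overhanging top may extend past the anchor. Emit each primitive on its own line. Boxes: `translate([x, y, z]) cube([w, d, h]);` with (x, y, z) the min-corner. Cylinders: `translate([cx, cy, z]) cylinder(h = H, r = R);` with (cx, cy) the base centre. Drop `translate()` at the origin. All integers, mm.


translate([539, 493, 0]) cylinder(h = 24, r = 143);
translate([539, 493, 24]) cylinder(h = 249, r = 26);
translate([539, 493, 273]) cylinder(h = 24, r = 143);


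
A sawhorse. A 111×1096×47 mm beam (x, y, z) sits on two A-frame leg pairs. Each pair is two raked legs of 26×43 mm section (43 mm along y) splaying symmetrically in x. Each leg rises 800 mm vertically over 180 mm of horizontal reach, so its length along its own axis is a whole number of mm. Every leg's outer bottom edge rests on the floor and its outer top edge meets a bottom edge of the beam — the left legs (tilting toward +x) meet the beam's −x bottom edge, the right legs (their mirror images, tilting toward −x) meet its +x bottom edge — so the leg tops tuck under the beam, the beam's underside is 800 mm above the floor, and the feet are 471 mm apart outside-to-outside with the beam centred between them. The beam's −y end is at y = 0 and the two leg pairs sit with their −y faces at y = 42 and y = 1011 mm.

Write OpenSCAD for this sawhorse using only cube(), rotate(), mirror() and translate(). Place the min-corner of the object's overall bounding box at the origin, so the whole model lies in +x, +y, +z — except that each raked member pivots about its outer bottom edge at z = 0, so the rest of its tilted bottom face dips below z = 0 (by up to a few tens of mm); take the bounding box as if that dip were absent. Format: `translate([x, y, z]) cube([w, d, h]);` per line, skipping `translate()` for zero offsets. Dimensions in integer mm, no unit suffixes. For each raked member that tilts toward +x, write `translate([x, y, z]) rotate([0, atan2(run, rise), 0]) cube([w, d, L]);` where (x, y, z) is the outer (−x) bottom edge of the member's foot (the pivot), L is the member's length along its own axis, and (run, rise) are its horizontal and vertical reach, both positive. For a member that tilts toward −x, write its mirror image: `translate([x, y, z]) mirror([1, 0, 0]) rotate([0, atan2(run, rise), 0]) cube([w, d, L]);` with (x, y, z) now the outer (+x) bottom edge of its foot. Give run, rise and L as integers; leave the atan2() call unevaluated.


translate([180, 0, 800]) cube([111, 1096, 47]);
translate([0, 42, 0]) rotate([0, atan2(180, 800), 0]) cube([26, 43, 820]);
translate([471, 42, 0]) mirror([1, 0, 0]) rotate([0, atan2(180, 800), 0]) cube([26, 43, 820]);
translate([0, 1011, 0]) rotate([0, atan2(180, 800), 0]) cube([26, 43, 820]);
translate([471, 1011, 0]) mirror([1, 0, 0]) rotate([0, atan2(180, 800), 0]) cube([26, 43, 820]);


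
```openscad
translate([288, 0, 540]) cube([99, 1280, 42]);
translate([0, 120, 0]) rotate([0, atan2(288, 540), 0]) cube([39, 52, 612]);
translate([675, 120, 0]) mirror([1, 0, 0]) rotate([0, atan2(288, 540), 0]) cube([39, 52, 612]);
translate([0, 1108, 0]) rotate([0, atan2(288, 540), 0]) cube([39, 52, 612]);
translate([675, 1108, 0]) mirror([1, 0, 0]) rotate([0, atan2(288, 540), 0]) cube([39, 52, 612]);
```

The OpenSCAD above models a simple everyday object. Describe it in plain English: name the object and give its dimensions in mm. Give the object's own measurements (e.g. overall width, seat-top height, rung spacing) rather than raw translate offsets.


A sawhorse. A 99×1280×42 mm beam (x, y, z) sits on two A-frame leg pairs. Each pair is two raked legs of 39×52 mm section (52 mm along y) splaying symmetrically in x. Each leg rises 540 mm vertically over 288 mm of horizontal reach and is 612 mm long along its own axis. Every leg's outer bottom edge rests on the floor and its outer top edge meets a bottom edge of the beam — the left legs (tilting toward +x) meet the beam's −x bottom edge, the right legs (their mirror images, tilting toward −x) meet its +x bottom edge — so the leg tops tuck under the beam, the beam's underside is 540 mm above the floor, and the feet are 675 mm apart outside-to-outside with the beam centred between them. The two leg pairs are set in 120 mm from either end of the beam.


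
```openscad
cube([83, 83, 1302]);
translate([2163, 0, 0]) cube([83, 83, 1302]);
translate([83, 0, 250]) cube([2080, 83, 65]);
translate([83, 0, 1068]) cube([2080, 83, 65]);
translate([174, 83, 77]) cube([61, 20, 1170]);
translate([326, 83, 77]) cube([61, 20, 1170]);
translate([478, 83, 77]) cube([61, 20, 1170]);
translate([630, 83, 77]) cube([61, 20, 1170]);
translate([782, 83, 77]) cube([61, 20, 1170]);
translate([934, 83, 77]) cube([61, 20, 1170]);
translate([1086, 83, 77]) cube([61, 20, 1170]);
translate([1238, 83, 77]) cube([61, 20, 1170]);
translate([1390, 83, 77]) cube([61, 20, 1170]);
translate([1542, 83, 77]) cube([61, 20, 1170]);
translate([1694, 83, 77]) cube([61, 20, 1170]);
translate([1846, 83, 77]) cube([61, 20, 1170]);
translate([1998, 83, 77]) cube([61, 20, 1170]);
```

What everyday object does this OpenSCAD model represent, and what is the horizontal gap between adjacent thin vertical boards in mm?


A fence section. The picket gap is 91 mm.

Two posts, two rails, 13 pickets — a fence section. Span 2080 mm holds 13 pickets of 61 mm with 14 equal gaps: ⌊(2080 − 13·61) / 14⌋ = 91 mm.


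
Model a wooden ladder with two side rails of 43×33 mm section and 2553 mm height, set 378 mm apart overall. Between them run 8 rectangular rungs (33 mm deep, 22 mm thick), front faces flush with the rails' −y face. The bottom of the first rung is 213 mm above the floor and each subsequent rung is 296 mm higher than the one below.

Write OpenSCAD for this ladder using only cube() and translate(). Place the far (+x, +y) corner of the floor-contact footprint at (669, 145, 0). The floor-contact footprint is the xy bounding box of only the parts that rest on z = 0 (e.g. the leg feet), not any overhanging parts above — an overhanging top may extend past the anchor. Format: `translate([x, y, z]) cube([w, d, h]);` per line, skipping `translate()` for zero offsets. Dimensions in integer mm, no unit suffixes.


translate([291, 112, 0]) cube([43, 33, 2553]);
translate([626, 112, 0]) cube([43, 33, 2553]);
translate([334, 112, 213]) cube([292, 33, 22]);
translate([334, 112, 509]) cube([292, 33, 22]);
translate([334, 112, 805]) cube([292, 33, 22]);
translate([334, 112, 1101]) cube([292, 33, 22]);
translate([334, 112, 1397]) cube([292, 33, 22]);
translate([334, 112, 1693]) cube([292, 33, 22]);
translate([334, 112, 1989]) cube([292, 33, 22]);
translate([334, 112, 2285]) cube([292, 33, 22]);


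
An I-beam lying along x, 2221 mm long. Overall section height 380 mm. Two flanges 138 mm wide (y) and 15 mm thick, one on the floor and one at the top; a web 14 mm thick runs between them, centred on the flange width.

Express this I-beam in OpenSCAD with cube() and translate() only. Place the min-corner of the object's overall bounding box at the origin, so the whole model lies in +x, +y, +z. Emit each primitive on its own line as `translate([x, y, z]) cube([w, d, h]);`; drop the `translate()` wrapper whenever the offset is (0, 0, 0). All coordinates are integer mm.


cube([2221, 138, 15]);
translate([0, 62, 15]) cube([2221, 14, 350]);
translate([0, 0, 365]) cube([2221, 138, 15]);


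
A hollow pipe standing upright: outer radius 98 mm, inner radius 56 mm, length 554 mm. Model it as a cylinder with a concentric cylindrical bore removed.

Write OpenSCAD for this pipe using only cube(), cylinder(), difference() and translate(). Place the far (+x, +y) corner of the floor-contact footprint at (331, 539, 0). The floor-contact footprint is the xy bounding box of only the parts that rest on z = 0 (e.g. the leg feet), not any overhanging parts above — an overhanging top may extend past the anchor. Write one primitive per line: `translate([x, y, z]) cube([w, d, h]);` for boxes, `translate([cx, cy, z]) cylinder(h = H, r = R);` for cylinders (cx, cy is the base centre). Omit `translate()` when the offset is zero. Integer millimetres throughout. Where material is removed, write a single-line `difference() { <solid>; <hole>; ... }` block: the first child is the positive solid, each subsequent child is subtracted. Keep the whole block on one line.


difference() { translate([233, 441, 0]) cylinder(h = 554, r = 98); translate([233, 441, 0]) cylinder(h = 554, r = 56); }


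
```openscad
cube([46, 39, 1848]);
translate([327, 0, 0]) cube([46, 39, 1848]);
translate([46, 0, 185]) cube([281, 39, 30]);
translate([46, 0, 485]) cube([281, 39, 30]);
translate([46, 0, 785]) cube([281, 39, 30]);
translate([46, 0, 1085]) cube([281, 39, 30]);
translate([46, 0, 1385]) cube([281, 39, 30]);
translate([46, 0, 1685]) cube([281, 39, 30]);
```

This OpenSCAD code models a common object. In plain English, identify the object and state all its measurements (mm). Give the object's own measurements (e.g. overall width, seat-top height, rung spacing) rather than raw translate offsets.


A straight ladder. Two 46×39 mm vertical rails, 1848 mm tall, stand 373 mm apart (outside-to-outside) with their front faces coplanar on the −y side. 6 rungs, each 39 mm deep and 30 mm tall, span between the inner faces of the rails, front faces flush with the rails. The lowest rung's underside is at z = 185 mm and rungs are spaced 300 mm apart (underside to underside).


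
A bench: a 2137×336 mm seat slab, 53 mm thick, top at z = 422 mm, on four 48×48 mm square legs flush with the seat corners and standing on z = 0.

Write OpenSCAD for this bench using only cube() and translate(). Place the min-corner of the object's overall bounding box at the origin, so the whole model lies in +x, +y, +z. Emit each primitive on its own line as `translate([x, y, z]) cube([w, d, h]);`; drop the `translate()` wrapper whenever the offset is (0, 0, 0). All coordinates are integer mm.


// leg_h = 422 − 53 = 369
translate([0, 0, 369]) cube([2137, 336, 53]);
cube([48, 48, 369]);
translate([0, 288, 0]) cube([48, 48, 369]);
translate([2089, 0, 0]) cube([48, 48, 369]);
translate([2089, 288, 0]) cube([48, 48, 369]);


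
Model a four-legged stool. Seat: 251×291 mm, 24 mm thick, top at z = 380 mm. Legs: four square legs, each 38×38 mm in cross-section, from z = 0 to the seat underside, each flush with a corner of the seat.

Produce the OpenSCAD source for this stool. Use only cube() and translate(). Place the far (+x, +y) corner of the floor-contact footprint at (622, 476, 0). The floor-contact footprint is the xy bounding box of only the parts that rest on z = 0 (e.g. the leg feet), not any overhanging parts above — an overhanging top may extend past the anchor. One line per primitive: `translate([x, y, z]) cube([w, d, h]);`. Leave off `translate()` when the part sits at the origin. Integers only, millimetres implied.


translate([371, 185, 356]) cube([251, 291, 24]);
translate([371, 185, 0]) cube([38, 38, 356]);
translate([584, 185, 0]) cube([38, 38, 356]);
translate([371, 438, 0]) cube([38, 38, 356]);
translate([584, 438, 0]) cube([38, 38, 356]);


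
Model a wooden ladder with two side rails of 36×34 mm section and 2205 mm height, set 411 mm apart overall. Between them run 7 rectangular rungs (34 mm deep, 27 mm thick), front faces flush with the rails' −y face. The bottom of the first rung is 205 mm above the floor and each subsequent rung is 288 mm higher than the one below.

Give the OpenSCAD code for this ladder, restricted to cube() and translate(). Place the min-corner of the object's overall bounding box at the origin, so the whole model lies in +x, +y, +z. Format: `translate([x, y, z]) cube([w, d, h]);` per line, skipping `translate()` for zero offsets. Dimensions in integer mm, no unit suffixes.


// rung span = 411 - 2*36 = 339
// rung[k] z = 205 + k*288
cube([36, 34, 2205]);
translate([375, 0, 0]) cube([36, 34, 2205]);
translate([36, 0, 205]) cube([339, 34, 27]);
translate([36, 0, 493]) cube([339, 34, 27]);
translate([36, 0, 781]) cube([339, 34, 27]);
translate([36, 0, 1069]) cube([339, 34, 27]);
translate([36, 0, 1357]) cube([339, 34, 27]);
translate([36, 0, 1645]) cube([339, 34, 27]);
translate([36, 0, 1933]) cube([339, 34, 27]);


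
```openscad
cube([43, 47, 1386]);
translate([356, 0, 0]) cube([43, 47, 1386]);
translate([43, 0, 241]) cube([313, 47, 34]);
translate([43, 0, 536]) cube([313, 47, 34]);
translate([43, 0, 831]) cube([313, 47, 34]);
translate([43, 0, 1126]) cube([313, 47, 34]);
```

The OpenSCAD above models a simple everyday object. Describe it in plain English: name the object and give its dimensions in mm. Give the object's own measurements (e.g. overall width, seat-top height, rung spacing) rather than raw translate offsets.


A straight ladder. Two 43×47 mm vertical rails, 1386 mm tall, stand 399 mm apart (outside-to-outside) with their front faces coplanar on the −y side. 4 rungs, each 47 mm deep and 34 mm tall, span between the inner faces of the rails, front faces flush with the rails. The lowest rung's underside is at z = 241 mm and rungs are spaced 295 mm apart (underside to underside).


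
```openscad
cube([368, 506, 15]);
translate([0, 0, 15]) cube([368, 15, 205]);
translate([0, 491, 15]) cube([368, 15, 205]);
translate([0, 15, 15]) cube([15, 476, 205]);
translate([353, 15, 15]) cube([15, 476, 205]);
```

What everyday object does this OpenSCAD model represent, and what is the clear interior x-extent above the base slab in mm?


An open box. The internal width is 338 mm.

A 368×506 base slab with four walls standing on it — an open box. The base is 368 mm wide and the walls are 15 mm thick, so the internal width is 368 − 2 × 15 = 338 mm.


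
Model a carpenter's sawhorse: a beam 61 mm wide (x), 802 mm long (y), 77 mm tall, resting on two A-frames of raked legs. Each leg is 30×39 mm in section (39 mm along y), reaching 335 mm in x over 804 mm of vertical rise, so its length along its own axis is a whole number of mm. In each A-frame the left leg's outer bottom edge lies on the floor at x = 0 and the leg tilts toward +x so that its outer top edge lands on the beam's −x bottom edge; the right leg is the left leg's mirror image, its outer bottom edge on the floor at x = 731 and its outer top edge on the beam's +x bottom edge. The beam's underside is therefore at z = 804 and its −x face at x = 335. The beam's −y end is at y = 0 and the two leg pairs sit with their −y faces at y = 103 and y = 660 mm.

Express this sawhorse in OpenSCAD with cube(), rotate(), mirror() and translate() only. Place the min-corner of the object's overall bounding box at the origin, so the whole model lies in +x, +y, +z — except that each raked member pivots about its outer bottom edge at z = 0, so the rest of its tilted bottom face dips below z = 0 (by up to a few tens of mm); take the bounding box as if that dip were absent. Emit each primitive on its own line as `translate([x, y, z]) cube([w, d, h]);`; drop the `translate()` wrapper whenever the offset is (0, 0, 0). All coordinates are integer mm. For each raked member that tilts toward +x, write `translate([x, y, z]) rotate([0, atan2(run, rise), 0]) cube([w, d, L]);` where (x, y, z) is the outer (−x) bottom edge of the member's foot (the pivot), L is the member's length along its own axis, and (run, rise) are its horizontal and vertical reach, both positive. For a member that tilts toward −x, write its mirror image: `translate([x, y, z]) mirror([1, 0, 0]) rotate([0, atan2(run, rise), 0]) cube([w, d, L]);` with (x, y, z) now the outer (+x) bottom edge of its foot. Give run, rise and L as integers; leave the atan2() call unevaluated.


translate([335, 0, 804]) cube([61, 802, 77]);
translate([0, 103, 0]) rotate([0, atan2(335, 804), 0]) cube([30, 39, 871]);
translate([731, 103, 0]) mirror([1, 0, 0]) rotate([0, atan2(335, 804), 0]) cube([30, 39, 871]);
translate([0, 660, 0]) rotate([0, atan2(335, 804), 0]) cube([30, 39, 871]);
translate([731, 660, 0]) mirror([1, 0, 0]) rotate([0, atan2(335, 804), 0]) cube([30, 39, 871]);
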